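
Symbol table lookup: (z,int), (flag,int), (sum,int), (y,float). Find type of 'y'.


Lookup 'y' → type float


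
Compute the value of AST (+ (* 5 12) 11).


Evaluate inner: (* 5 12) = 60
Evaluate root: (+ 60 11) = 71
Result: 71


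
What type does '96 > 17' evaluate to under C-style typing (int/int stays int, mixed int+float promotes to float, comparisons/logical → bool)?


Operand types: int > int
Rule: comparison yields bool
Result type: bool


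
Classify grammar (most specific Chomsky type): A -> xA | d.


Right-linear: every RHS is a terminal or a terminal followed by one nonterminal
Classification: Type 3 (Regular)


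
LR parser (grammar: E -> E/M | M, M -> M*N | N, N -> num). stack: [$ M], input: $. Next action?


lookahead ∉ {*} so M won't extend; reduce E -> M
Action: reduce (E -> M)


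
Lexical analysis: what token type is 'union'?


Pattern: reserved word
Type: KEYWORD


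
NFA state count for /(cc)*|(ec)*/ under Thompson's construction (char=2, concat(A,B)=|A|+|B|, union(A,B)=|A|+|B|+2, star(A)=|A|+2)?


Syntax tree has 4 char leaf(s), 1 union(s), 2 star(s)
chars contribute 4×2 = 8; each union adds +2; each star adds +2
Total: 8 + 2 + 4 = 14 states


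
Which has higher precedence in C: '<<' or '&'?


'<<' is shift (level 8); '&' is bitwise AND (level 5)
Higher level binds tighter
'<<' has higher precedence than '&'


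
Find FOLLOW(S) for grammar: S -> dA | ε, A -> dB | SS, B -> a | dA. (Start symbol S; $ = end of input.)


$ ∈ FOLLOW(S). For each A -> αBβ: add FIRST(β)\{ε} to FOLLOW(B); if β nullable, add FOLLOW(A).
FOLLOW(S) = {$, d}


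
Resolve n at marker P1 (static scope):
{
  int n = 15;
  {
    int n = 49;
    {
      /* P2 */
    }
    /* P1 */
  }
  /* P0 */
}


n declared in the same block as P1
n = 49


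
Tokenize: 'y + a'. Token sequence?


Scan left to right, longest-match per lexeme
Tokens: ID(y), OP(+), ID(a)


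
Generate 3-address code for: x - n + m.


Break into single-operator statements:
t1 = x - n
t2 = t1 + m


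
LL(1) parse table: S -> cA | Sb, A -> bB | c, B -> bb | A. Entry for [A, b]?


For [A, b]: 'b' ∈ FIRST(bB)
Entry: A -> bB


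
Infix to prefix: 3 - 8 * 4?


'*' binds tighter: tree is (- 3 (* 8 4))
Prefix: - 3 * 8 4


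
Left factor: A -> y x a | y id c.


Common prefix: 'y'
Factored: A -> y A', A' -> x a | id c


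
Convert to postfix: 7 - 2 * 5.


* has higher precedence, evaluate 2*5 first
Postfix: 7 2 5 * -


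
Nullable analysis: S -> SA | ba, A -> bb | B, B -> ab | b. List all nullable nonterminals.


A nonterminal is nullable iff some alternative derives ε (directly, or every symbol in it is nullable)
Nullable: {}


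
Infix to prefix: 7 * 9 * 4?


left-to-right (same/higher precedence on left): tree is (* (* 7 9) 4)
Prefix: * * 7 9 4


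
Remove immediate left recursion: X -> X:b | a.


Left-recursive alternatives: X:b; non-recursive: a
Introduce X': X -> aX', X' -> :bX' | ε


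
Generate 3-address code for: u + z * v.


Break into single-operator statements:
t1 = z * v
t2 = u + t1


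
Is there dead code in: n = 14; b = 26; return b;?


n is assigned but never read
Dead: 'n = 14'


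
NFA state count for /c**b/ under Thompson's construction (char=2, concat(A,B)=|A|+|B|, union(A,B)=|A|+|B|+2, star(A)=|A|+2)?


Syntax tree has 2 char leaf(s), 0 union(s), 2 star(s)
chars contribute 2×2 = 4; each union adds +2; each star adds +2
Total: 4 + 0 + 4 = 8 states


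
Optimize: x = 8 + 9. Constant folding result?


8 + 9 = 17 at compile time
Optimized: x = 17


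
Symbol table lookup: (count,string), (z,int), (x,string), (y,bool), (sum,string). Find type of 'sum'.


Lookup 'sum' → type string


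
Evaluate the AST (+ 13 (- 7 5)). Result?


Evaluate inner: (- 7 5) = 2
Evaluate root: (+ 13 2) = 15
Result: 15


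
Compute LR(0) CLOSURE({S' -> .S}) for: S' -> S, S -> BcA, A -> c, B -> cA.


Start: S' -> .S
For each item with dot before a nonterminal B, add B -> .γ for every B-production
Closure: [S' -> .S, S -> .BcA, B -> .cA]


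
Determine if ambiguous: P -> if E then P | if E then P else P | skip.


dangling else: 'if E then if E then skip else skip' parses two ways
Ambiguous


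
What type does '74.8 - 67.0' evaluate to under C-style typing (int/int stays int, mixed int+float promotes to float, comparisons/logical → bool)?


Operand types: float - float
Rule: mixed int/float promotes to float; int/int stays int
Result type: float


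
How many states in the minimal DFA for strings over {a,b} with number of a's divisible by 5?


Track (count of a) mod 5: states 0..4, accept at 0
Minimal DFA: 5 states


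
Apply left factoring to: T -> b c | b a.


Common prefix: 'b'
Factored: T -> b T', T' -> c | a


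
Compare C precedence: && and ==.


'==' is equality (level 6); '&&' is logical AND (level 2)
Higher level binds tighter
'==' has higher precedence than '&&'


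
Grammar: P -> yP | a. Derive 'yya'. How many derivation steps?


Derivation: P => yP => yyP => yya
Steps: 3


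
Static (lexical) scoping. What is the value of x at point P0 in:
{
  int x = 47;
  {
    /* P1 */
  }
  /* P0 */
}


x declared in the same block as P0
x = 47


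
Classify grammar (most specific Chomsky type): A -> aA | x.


Right-linear: every RHS is a terminal or a terminal followed by one nonterminal
Classification: Type 3 (Regular)


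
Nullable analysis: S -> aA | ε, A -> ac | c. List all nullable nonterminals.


A nonterminal is nullable iff some alternative derives ε (directly, or every symbol in it is nullable)
Nullable: {S}


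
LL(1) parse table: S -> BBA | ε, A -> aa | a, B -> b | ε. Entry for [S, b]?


For [S, b]: 'b' ∈ FIRST(BBA)
Entry: S -> BBA


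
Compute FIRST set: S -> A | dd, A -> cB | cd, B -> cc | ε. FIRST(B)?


Per alternative of B: FIRST(cc) = {c}; FIRST(ε) = {ε}
FIRST(B) = {c, ε}


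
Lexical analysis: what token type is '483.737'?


Pattern: digits with a decimal point
Type: FLOAT_LITERAL


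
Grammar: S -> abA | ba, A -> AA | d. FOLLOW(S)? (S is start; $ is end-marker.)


$ ∈ FOLLOW(S). For each A -> αBβ: add FIRST(β)\{ε} to FOLLOW(B); if β nullable, add FOLLOW(A).
FOLLOW(S) = {$}


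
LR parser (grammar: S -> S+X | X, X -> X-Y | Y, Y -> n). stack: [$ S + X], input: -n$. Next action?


'-' can extend X; shift to build X -> X-Y
Action: shift


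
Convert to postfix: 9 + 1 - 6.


Left to right (same or higher precedence on left)
Postfix: 9 1 + 6 -


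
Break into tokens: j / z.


Scan left to right, longest-match per lexeme
Tokens: ID(j), OP(/), ID(z)


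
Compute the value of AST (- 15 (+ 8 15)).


Evaluate inner: (+ 8 15) = 23
Evaluate root: (- 15 23) = -8
Result: -8


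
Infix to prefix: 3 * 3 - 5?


left-to-right (same/higher precedence on left): tree is (- (* 3 3) 5)
Prefix: - * 3 3 5


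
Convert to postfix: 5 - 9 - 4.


Left to right (same or higher precedence on left)
Postfix: 5 9 - 4 -


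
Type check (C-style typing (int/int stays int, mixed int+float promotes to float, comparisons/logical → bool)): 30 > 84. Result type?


Operand types: int > int
Rule: comparison yields bool
Result type: bool


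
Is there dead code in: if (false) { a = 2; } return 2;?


condition is constant false, so the whole block is unreachable
Dead: 'if (false) { a = 2; }'


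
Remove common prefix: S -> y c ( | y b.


Common prefix: 'y'
Factored: S -> y S', S' -> c ( | b


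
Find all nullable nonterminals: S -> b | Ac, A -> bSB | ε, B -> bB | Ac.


A nonterminal is nullable iff some alternative derives ε (directly, or every symbol in it is nullable)
Nullable: {A}


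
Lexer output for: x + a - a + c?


Scan left to right, longest-match per lexeme
Tokens: ID(x), OP(+), ID(a), OP(-), ID(a), OP(+), ID(c)


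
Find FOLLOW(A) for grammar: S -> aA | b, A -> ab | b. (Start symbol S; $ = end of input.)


$ ∈ FOLLOW(S). For each A -> αBβ: add FIRST(β)\{ε} to FOLLOW(B); if β nullable, add FOLLOW(A).
FOLLOW(A) = {$}


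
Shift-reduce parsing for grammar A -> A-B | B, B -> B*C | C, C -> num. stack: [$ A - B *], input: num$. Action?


no handle; shift 'num'
Action: shift


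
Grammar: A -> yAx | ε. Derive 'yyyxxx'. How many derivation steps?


Derivation: A => yAx => yyAxx => yyyAxxx => yyyxxx
Steps: 4


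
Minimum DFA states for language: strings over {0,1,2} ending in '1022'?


Track the longest suffix of input matching a prefix of '1022': 5 classes (prefixes of length 0..4)
Minimal DFA: 5 states


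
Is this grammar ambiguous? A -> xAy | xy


balanced x^n…y^n: each string has a unique parse
Unambiguous


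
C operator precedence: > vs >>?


'>>' is shift (level 8); '>' is relational (level 7)
Higher level binds tighter
'>>' has higher precedence than '>'


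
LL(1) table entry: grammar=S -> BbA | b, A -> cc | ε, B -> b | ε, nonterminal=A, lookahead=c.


For [A, c]: 'c' ∈ FIRST(cc)
Entry: A -> cc


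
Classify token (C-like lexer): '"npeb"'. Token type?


Pattern: double-quoted sequence
Type: STRING_LITERAL


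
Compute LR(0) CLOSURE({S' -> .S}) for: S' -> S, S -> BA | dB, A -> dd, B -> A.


Start: S' -> .S
For each item with dot before a nonterminal B, add B -> .γ for every B-production
Closure: [S' -> .S, S -> .BA, S -> .dB, B -> .A, A -> .dd]


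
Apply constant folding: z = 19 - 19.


19 - 19 = 0 at compile time
Optimized: z = 0


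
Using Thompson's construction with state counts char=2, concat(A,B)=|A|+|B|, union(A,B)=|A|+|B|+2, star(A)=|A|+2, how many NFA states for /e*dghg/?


Syntax tree has 5 char leaf(s), 0 union(s), 1 star(s)
chars contribute 5×2 = 10; each union adds +2; each star adds +2
Total: 10 + 0 + 2 = 12 states


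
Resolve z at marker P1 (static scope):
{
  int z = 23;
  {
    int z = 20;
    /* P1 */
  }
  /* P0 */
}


z declared in the same block as P1
z = 20


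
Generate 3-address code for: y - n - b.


Break into single-operator statements:
t1 = y - n
t2 = t1 - b


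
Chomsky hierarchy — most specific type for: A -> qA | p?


Right-linear: every RHS is a terminal or a terminal followed by one nonterminal
Classification: Type 3 (Regular)


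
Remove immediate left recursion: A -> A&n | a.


Left-recursive alternatives: A&n; non-recursive: a
Introduce A': A -> aA', A' -> &nA' | ε


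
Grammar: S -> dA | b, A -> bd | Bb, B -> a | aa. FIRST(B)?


Per alternative of B: FIRST(a) = {a}; FIRST(aa) = {a}
FIRST(B) = {a}


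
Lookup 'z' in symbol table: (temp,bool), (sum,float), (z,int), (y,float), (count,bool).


Lookup 'z' → type int


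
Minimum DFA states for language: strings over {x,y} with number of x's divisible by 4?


Track (count of x) mod 4: states 0..3, accept at 0
Minimal DFA: 4 states


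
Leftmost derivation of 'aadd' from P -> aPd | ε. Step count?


Derivation: P => aPd => aaPdd => aadd
Steps: 3


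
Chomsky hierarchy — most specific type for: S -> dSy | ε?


Single nonterminal LHS, but d^n y^n is not regular
Classification: Type 2 (Context-Free)


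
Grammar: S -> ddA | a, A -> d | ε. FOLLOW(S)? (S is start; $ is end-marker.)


$ ∈ FOLLOW(S). For each A -> αBβ: add FIRST(β)\{ε} to FOLLOW(B); if β nullable, add FOLLOW(A).
FOLLOW(S) = {$}


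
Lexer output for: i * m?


Scan left to right, longest-match per lexeme
Tokens: ID(i), OP(*), ID(m)


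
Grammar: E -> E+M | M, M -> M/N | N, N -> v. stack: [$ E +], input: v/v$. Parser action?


no handle ('E+' is not any RHS); shift 'v'
Action: shift


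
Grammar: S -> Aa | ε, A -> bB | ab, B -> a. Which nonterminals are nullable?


A nonterminal is nullable iff some alternative derives ε (directly, or every symbol in it is nullable)
Nullable: {S}


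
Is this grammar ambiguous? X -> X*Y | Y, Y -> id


precedence layered via separate nonterminal Y: deterministic
Unambiguous


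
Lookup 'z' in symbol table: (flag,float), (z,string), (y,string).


Lookup 'z' → type string


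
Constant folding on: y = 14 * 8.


14 * 8 = 112 at compile time
Optimized: y = 112


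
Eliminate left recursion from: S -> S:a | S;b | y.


Left-recursive alternatives: S:a, S;b; non-recursive: y
Introduce S': S -> yS', S' -> :aS' | ;bS' | ε


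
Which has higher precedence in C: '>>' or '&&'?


'>>' is shift (level 8); '&&' is logical AND (level 2)
Higher level binds tighter
'>>' has higher precedence than '&&'


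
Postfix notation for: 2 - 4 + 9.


Left to right (same or higher precedence on left)
Postfix: 2 4 - 9 +


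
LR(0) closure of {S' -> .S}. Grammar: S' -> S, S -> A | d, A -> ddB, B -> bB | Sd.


Start: S' -> .S
For each item with dot before a nonterminal B, add B -> .γ for every B-production
Closure: [S' -> .S, S -> .A, S -> .d, A -> .ddB]


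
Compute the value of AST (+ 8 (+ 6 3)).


Evaluate inner: (+ 6 3) = 9
Evaluate root: (+ 8 9) = 17
Result: 17


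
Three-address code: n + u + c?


Break into single-operator statements:
t1 = n + u
t2 = t1 + c


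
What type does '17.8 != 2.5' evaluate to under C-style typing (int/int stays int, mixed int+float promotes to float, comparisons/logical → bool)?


Operand types: float != float
Rule: comparison yields bool
Result type: bool


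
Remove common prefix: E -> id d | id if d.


Common prefix: 'id'
Factored: E -> id E', E' -> d | if d


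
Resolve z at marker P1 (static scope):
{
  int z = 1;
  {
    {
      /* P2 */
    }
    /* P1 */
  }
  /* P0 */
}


P1's block does not declare z; resolves to the enclosing declaration at depth 0
z = 1


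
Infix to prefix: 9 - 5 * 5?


'*' binds tighter: tree is (- 9 (* 5 5))
Prefix: - 9 * 5 5


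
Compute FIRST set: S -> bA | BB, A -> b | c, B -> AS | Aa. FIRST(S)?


Per alternative of S: FIRST(bA) = {b}; FIRST(BB) = {b, c}
FIRST(S) = {b, c}


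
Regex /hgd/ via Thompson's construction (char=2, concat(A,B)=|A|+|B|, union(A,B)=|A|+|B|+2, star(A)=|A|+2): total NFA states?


Syntax tree has 3 char leaf(s), 0 union(s), 0 star(s)
chars contribute 3×2 = 6; each union adds +2; each star adds +2
Total: 6 + 0 + 0 = 6 states


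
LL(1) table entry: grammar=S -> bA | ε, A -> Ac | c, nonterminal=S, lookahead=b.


For [S, b]: 'b' ∈ FIRST(bA)
Entry: S -> bA


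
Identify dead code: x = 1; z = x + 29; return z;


x is read by z's definition; z is returned
No dead code


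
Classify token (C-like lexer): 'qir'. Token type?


Pattern: letter/underscore followed by alphanumerics, not a keyword
Type: IDENTIFIER


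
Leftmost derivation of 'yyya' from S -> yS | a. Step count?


Derivation: S => yS => yyS => yyyS => yyya
Steps: 4


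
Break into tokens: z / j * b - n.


Scan left to right, longest-match per lexeme
Tokens: ID(z), OP(/), ID(j), OP(*), ID(b), OP(-), ID(n)


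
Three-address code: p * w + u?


Break into single-operator statements:
t1 = p * w
t2 = t1 + u


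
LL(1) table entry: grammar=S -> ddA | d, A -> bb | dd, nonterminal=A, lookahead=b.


For [A, b]: 'b' ∈ FIRST(bb)
Entry: A -> bb


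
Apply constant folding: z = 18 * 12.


18 * 12 = 216 at compile time
Optimized: z = 216


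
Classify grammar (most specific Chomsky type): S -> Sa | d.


Left-linear: every RHS is a terminal or one nonterminal followed by a terminal
Classification: Type 3 (Regular)


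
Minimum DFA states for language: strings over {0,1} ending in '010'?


Track the longest suffix of input matching a prefix of '010': 4 classes (prefixes of length 0..3)
Minimal DFA: 4 states


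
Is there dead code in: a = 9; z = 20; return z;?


a is assigned but never read
Dead: 'a = 9'


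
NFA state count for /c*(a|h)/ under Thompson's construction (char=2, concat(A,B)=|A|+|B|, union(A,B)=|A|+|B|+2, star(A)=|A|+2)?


Syntax tree has 3 char leaf(s), 1 union(s), 1 star(s)
chars contribute 3×2 = 6; each union adds +2; each star adds +2
Total: 6 + 2 + 2 = 10 states


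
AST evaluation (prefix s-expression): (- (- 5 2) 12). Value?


Evaluate inner: (- 5 2) = 3
Evaluate root: (- 3 12) = -9
Result: -9


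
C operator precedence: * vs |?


'*' is multiplicative (level 10); '|' is bitwise OR (level 3)
Higher level binds tighter
'*' has higher precedence than '|'


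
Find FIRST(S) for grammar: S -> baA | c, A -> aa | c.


Per alternative of S: FIRST(baA) = {b}; FIRST(c) = {c}
FIRST(S) = {b, c}


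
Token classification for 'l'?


Pattern: letter/underscore followed by alphanumerics, not a keyword
Type: IDENTIFIER


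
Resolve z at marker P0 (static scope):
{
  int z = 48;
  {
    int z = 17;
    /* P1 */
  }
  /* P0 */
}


z declared in the same block as P0
z = 48


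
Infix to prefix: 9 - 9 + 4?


left-to-right (same/higher precedence on left): tree is (+ (- 9 9) 4)
Prefix: + - 9 9 4


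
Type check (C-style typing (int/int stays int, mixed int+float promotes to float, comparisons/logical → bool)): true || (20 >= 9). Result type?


Operand types: bool || bool
Rule: logical operators take bool operands and yield bool
Result type: bool


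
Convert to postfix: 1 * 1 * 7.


Left to right (same or higher precedence on left)
Postfix: 1 1 * 7 *


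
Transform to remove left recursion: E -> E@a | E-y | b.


Left-recursive alternatives: E@a, E-y; non-recursive: b
Introduce E': E -> bE', E' -> @aE' | -yE' | ε


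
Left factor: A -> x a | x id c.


Common prefix: 'x'
Factored: A -> x A', A' -> a | id c


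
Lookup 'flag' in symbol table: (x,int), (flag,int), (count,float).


Lookup 'flag' → type int


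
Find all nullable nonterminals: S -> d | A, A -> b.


A nonterminal is nullable iff some alternative derives ε (directly, or every symbol in it is nullable)
Nullable: {}


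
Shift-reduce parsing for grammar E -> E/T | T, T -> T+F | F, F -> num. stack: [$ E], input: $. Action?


start symbol E on stack, input exhausted
Action: accept


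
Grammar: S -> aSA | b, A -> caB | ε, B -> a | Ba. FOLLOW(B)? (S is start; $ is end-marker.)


$ ∈ FOLLOW(S). For each A -> αBβ: add FIRST(β)\{ε} to FOLLOW(B); if β nullable, add FOLLOW(A).
FOLLOW(B) = {$, a, c}


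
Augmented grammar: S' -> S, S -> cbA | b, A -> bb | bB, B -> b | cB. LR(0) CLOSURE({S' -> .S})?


Start: S' -> .S
For each item with dot before a nonterminal B, add B -> .γ for every B-production
Closure: [S' -> .S, S -> .cbA, S -> .b]


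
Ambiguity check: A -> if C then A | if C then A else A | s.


dangling else: 'if C then if C then s else s' parses two ways
Ambiguous


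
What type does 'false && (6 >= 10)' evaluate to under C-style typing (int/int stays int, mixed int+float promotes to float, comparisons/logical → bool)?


Operand types: bool && bool
Rule: logical operators take bool operands and yield bool
Result type: bool


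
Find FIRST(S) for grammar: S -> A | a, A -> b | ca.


Per alternative of S: FIRST(A) = {b, c}; FIRST(a) = {a}
FIRST(S) = {a, b, c}


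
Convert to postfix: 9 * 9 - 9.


Left to right (same or higher precedence on left)
Postfix: 9 9 * 9 -


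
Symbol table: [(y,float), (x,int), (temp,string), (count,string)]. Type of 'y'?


Lookup 'y' → type float


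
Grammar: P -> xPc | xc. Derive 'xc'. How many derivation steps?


Derivation: P => xc
Steps: 1


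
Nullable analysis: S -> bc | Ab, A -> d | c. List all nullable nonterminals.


A nonterminal is nullable iff some alternative derives ε (directly, or every symbol in it is nullable)
Nullable: {}


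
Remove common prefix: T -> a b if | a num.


Common prefix: 'a'
Factored: T -> a T', T' -> b if | num


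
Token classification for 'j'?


Pattern: letter/underscore followed by alphanumerics, not a keyword
Type: IDENTIFIER


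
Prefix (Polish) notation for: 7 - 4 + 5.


left-to-right (same/higher precedence on left): tree is (+ (- 7 4) 5)
Prefix: + - 7 4 5


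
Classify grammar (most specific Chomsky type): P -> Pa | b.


Left-linear: every RHS is a terminal or one nonterminal followed by a terminal
Classification: Type 3 (Regular)


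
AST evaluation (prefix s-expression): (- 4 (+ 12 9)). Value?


Evaluate inner: (+ 12 9) = 21
Evaluate root: (- 4 21) = -17
Result: -17


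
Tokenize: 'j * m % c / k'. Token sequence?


Scan left to right, longest-match per lexeme
Tokens: ID(j), OP(*), ID(m), OP(%), ID(c), OP(/), ID(k)


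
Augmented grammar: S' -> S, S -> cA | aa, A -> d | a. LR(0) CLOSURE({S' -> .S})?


Start: S' -> .S
For each item with dot before a nonterminal B, add B -> .γ for every B-production
Closure: [S' -> .S, S -> .cA, S -> .aa]


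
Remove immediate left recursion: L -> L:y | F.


Left-recursive alternatives: L:y; non-recursive: F
Introduce L': L -> FL', L' -> :yL' | ε


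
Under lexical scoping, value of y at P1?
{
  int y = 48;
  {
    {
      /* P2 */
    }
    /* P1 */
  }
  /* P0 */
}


P1's block does not declare y; resolves to the enclosing declaration at depth 0
y = 48


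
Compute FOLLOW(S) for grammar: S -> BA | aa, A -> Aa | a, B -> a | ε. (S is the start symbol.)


$ ∈ FOLLOW(S). For each A -> αBβ: add FIRST(β)\{ε} to FOLLOW(B); if β nullable, add FOLLOW(A).
FOLLOW(S) = {$}


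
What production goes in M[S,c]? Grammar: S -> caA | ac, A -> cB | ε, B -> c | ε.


For [S, c]: 'c' ∈ FIRST(caA)
Entry: S -> caA


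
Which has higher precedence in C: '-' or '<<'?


'-' is additive (level 9); '<<' is shift (level 8)
Higher level binds tighter
'-' has higher precedence than '<<'


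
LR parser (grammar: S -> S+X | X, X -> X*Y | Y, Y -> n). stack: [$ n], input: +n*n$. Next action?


'n' on top is the handle for Y -> n
Action: reduce (Y -> n)


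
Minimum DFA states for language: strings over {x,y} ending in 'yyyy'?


Track the longest suffix of input matching a prefix of 'yyyy': 5 classes (prefixes of length 0..4)
Minimal DFA: 5 states


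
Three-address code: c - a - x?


Break into single-operator statements:
t1 = c - a
t2 = t1 - x


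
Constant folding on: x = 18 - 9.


18 - 9 = 9 at compile time
Optimized: x = 9


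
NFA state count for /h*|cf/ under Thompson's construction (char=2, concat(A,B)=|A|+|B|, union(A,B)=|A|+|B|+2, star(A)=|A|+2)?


Syntax tree has 3 char leaf(s), 1 union(s), 1 star(s)
chars contribute 3×2 = 6; each union adds +2; each star adds +2
Total: 6 + 2 + 2 = 10 states


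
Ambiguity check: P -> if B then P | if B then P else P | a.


dangling else: 'if B then if B then a else a' parses two ways
Ambiguous


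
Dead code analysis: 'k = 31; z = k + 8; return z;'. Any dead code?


k is read by z's definition; z is returned
No dead code


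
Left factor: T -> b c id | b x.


Common prefix: 'b'
Factored: T -> b T', T' -> c id | x


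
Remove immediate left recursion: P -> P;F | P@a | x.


Left-recursive alternatives: P;F, P@a; non-recursive: x
Introduce P': P -> xP', P' -> ;FP' | @aP' | ε


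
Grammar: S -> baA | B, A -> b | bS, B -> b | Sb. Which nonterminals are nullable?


A nonterminal is nullable iff some alternative derives ε (directly, or every symbol in it is nullable)
Nullable: {}


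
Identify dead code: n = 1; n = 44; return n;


first assignment to n is overwritten before any read
Dead: 'n = 1'


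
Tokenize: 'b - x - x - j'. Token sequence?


Scan left to right, longest-match per lexeme
Tokens: ID(b), OP(-), ID(x), OP(-), ID(x), OP(-), ID(j)


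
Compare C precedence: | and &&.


'|' is bitwise OR (level 3); '&&' is logical AND (level 2)
Higher level binds tighter
'|' has higher precedence than '&&'


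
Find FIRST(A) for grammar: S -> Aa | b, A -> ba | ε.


Per alternative of A: FIRST(ba) = {b}; FIRST(ε) = {ε}
FIRST(A) = {b, ε}


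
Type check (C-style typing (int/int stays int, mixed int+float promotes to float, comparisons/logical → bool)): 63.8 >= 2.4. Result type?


Operand types: float >= float
Rule: comparison yields bool
Result type: bool


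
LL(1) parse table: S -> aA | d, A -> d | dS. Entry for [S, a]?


For [S, a]: 'a' ∈ FIRST(aA)
Entry: S -> aA


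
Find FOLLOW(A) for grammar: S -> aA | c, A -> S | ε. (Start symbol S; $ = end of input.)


$ ∈ FOLLOW(S). For each A -> αBβ: add FIRST(β)\{ε} to FOLLOW(B); if β nullable, add FOLLOW(A).
FOLLOW(A) = {$}


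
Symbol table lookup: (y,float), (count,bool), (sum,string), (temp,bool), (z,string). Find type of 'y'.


Lookup 'y' → type float


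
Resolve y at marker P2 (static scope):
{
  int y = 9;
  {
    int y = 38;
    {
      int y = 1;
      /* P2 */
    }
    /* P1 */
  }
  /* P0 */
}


y declared in the same block as P2
y = 1


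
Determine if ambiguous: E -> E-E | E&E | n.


'n-n&n' has two parse trees (no precedence encoded between - and &)
Ambiguous


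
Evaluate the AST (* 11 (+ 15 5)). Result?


Evaluate inner: (+ 15 5) = 20
Evaluate root: (* 11 20) = 220
Result: 220


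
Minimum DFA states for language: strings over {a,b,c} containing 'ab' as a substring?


KMP-style automaton: 2 progress states + 1 absorbing accept = 3
Minimal DFA: 3 states


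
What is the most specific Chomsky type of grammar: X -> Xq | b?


Left-linear: every RHS is a terminal or one nonterminal followed by a terminal
Classification: Type 3 (Regular)


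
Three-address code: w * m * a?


Break into single-operator statements:
t1 = w * m
t2 = t1 * a


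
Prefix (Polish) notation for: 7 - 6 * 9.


'*' binds tighter: tree is (- 7 (* 6 9))
Prefix: - 7 * 6 9


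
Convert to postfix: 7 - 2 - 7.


Left to right (same or higher precedence on left)
Postfix: 7 2 - 7 -


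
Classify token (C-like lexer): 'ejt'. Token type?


Pattern: letter/underscore followed by alphanumerics, not a keyword
Type: IDENTIFIER


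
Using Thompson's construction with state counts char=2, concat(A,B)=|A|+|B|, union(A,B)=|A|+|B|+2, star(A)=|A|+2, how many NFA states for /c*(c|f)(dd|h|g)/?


Syntax tree has 7 char leaf(s), 3 union(s), 1 star(s)
chars contribute 7×2 = 14; each union adds +2; each star adds +2
Total: 14 + 6 + 2 = 22 states


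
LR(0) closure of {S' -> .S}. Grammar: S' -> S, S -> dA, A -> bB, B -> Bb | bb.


Start: S' -> .S
For each item with dot before a nonterminal B, add B -> .γ for every B-production
Closure: [S' -> .S, S -> .dA]


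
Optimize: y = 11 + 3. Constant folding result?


11 + 3 = 14 at compile time
Optimized: y = 14


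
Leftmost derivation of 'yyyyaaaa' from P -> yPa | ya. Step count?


Derivation: P => yPa => yyPaa => yyyPaaa => yyyyaaaa
Steps: 4


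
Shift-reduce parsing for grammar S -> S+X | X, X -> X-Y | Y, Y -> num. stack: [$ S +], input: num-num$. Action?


no handle ('S+' is not any RHS); shift 'num'
Action: shift


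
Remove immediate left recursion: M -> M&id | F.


Left-recursive alternatives: M&id; non-recursive: F
Introduce M': M -> FM', M' -> &idM' | ε


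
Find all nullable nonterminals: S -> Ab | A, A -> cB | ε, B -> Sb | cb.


A nonterminal is nullable iff some alternative derives ε (directly, or every symbol in it is nullable)
Nullable: {A, S}


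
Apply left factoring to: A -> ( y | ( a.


Common prefix: '('
Factored: A -> ( A', A' -> y | a


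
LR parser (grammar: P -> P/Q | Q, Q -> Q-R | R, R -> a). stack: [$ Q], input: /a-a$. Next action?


lookahead ∉ {-} so Q won't extend; reduce P -> Q
Action: reduce (P -> Q)


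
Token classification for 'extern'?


Pattern: reserved word
Type: KEYWORD


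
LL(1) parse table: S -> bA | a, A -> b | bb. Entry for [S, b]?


For [S, b]: 'b' ∈ FIRST(bA)
Entry: S -> bA


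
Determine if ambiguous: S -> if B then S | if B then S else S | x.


dangling else: 'if B then if B then x else x' parses two ways
Ambiguous


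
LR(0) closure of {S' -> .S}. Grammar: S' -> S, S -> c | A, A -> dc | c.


Start: S' -> .S
For each item with dot before a nonterminal B, add B -> .γ for every B-production
Closure: [S' -> .S, S -> .c, S -> .A, A -> .dc, A -> .c]


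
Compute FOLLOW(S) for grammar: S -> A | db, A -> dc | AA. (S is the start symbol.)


$ ∈ FOLLOW(S). For each A -> αBβ: add FIRST(β)\{ε} to FOLLOW(B); if β nullable, add FOLLOW(A).
FOLLOW(S) = {$}


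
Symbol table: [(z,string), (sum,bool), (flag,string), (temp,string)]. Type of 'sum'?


Lookup 'sum' → type bool


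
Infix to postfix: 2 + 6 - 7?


Left to right (same or higher precedence on left)
Postfix: 2 6 + 7 -


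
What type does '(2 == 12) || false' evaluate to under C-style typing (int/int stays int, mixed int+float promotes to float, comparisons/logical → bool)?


Operand types: bool || bool
Rule: logical operators take bool operands and yield bool
Result type: bool


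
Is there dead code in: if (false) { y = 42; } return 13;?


condition is constant false, so the whole block is unreachable
Dead: 'if (false) { y = 42; }'


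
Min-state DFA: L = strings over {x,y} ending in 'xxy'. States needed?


Track the longest suffix of input matching a prefix of 'xxy': 4 classes (prefixes of length 0..3)
Minimal DFA: 4 states


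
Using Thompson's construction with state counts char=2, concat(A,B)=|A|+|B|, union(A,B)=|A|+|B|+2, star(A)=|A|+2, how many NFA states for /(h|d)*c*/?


Syntax tree has 3 char leaf(s), 1 union(s), 2 star(s)
chars contribute 3×2 = 6; each union adds +2; each star adds +2
Total: 6 + 2 + 4 = 12 states


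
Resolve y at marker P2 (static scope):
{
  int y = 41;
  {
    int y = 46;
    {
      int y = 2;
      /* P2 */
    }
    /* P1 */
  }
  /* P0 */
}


y declared in the same block as P2
y = 2


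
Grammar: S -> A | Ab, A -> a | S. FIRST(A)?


Per alternative of A: FIRST(a) = {a}; FIRST(S) = {a}
FIRST(A) = {a}


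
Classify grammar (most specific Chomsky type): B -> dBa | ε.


Single nonterminal LHS, but d^n a^n is not regular
Classification: Type 2 (Context-Free)


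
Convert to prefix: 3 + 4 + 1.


left-to-right (same/higher precedence on left): tree is (+ (+ 3 4) 1)
Prefix: + + 3 4 1


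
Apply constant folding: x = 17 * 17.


17 * 17 = 289 at compile time
Optimized: x = 289


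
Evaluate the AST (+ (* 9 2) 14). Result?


Evaluate inner: (* 9 2) = 18
Evaluate root: (+ 18 14) = 32
Result: 32


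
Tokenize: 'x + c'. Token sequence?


Scan left to right, longest-match per lexeme
Tokens: ID(x), OP(+), ID(c)


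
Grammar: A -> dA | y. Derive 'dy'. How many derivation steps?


Derivation: A => dA => dy
Steps: 2


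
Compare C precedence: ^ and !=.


'!=' is equality (level 6); '^' is bitwise XOR (level 4)
Higher level binds tighter
'!=' has higher precedence than '^'


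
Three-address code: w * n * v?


Break into single-operator statements:
t1 = w * n
t2 = t1 * v


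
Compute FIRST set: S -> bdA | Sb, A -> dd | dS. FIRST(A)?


Per alternative of A: FIRST(dd) = {d}; FIRST(dS) = {d}
FIRST(A) = {d}


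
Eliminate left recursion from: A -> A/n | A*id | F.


Left-recursive alternatives: A/n, A*id; non-recursive: F
Introduce A': A -> FA', A' -> /nA' | *idA' | ε


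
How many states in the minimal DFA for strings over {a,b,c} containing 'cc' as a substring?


KMP-style automaton: 2 progress states + 1 absorbing accept = 3
Minimal DFA: 3 states


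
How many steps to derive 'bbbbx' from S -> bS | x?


Derivation: S => bS => bbS => bbbS => bbbbS => bbbbx
Steps: 5


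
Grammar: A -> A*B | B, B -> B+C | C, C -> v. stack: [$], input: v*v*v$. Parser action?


no handle on stack; shift 'v'
Action: shift


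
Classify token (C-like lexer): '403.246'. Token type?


Pattern: digits with a decimal point
Type: FLOAT_LITERAL


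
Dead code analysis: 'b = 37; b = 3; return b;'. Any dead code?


first assignment to b is overwritten before any read
Dead: 'b = 37'


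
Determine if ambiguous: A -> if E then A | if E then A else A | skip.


dangling else: 'if E then if E then skip else skip' parses two ways
Ambiguous


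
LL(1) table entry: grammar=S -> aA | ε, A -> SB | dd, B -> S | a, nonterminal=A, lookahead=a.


For [A, a]: 'a' ∈ FIRST(SB)
Entry: A -> SB


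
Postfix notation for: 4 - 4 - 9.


Left to right (same or higher precedence on left)
Postfix: 4 4 - 9 -


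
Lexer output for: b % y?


Scan left to right, longest-match per lexeme
Tokens: ID(b), OP(%), ID(y)


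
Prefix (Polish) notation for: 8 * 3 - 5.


left-to-right (same/higher precedence on left): tree is (- (* 8 3) 5)
Prefix: - * 8 3 5


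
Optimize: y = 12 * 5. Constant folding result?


12 * 5 = 60 at compile time
Optimized: y = 60


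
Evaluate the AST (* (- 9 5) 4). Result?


Evaluate inner: (- 9 5) = 4
Evaluate root: (* 4 4) = 16
Result: 16


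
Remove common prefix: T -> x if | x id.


Common prefix: 'x'
Factored: T -> x T', T' -> if | id


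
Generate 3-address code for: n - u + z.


Break into single-operator statements:
t1 = n - u
t2 = t1 + z


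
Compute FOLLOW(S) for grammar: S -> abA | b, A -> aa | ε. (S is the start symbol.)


$ ∈ FOLLOW(S). For each A -> αBβ: add FIRST(β)\{ε} to FOLLOW(B); if β nullable, add FOLLOW(A).
FOLLOW(S) = {$}


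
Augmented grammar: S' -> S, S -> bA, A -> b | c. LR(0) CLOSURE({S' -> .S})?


Start: S' -> .S
For each item with dot before a nonterminal B, add B -> .γ for every B-production
Closure: [S' -> .S, S -> .bA]


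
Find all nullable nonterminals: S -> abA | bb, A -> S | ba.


A nonterminal is nullable iff some alternative derives ε (directly, or every symbol in it is nullable)
Nullable: {}


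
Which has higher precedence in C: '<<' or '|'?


'<<' is shift (level 8); '|' is bitwise OR (level 3)
Higher level binds tighter
'<<' has higher precedence than '|'


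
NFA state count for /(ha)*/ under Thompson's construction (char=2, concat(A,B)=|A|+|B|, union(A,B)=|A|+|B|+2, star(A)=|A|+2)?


Syntax tree has 2 char leaf(s), 0 union(s), 1 star(s)
chars contribute 2×2 = 4; each union adds +2; each star adds +2
Total: 4 + 0 + 2 = 6 states


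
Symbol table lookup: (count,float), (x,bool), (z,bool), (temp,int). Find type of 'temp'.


Lookup 'temp' → type int


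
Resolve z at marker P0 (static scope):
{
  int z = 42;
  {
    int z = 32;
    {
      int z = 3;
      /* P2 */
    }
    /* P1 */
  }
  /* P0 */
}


z declared in the same block as P0
z = 42


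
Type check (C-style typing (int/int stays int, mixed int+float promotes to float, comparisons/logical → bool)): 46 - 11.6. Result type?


Operand types: int - float
Rule: mixed int/float promotes to float; int/int stays int
Result type: float


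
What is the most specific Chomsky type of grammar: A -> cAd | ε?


Single nonterminal LHS, but c^n d^n is not regular
Classification: Type 2 (Context-Free)


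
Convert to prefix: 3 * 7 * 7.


left-to-right (same/higher precedence on left): tree is (* (* 3 7) 7)
Prefix: * * 3 7 7


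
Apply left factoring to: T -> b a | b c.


Common prefix: 'b'
Factored: T -> b T', T' -> a | c


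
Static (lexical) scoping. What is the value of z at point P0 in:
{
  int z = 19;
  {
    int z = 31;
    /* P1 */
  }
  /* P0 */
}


z declared in the same block as P0
z = 19


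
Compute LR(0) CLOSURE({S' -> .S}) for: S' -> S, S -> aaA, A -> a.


Start: S' -> .S
For each item with dot before a nonterminal B, add B -> .γ for every B-production
Closure: [S' -> .S, S -> .aaA]


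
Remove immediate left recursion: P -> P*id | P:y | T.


Left-recursive alternatives: P*id, P:y; non-recursive: T
Introduce P': P -> TP', P' -> *idP' | :yP' | ε


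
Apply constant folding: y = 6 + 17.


6 + 17 = 23 at compile time
Optimized: y = 23


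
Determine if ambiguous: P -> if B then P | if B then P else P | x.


dangling else: 'if B then if B then x else x' parses two ways
Ambiguous


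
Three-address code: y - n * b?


Break into single-operator statements:
t1 = n * b
t2 = y - t1


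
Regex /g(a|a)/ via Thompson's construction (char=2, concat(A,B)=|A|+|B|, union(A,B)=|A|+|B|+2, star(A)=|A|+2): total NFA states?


Syntax tree has 3 char leaf(s), 1 union(s), 0 star(s)
chars contribute 3×2 = 6; each union adds +2; each star adds +2
Total: 6 + 2 + 0 = 8 states


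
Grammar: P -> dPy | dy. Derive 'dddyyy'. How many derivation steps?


Derivation: P => dPy => ddPyy => dddyyy
Steps: 3


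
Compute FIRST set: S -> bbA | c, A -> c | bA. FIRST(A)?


Per alternative of A: FIRST(c) = {c}; FIRST(bA) = {b}
FIRST(A) = {b, c}


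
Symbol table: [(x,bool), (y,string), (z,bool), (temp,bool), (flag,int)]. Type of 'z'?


Lookup 'z' → type bool


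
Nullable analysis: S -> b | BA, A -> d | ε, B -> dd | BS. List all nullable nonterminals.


A nonterminal is nullable iff some alternative derives ε (directly, or every symbol in it is nullable)
Nullable: {A}


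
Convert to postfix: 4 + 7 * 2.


* has higher precedence, evaluate 7*2 first
Postfix: 4 7 2 * +


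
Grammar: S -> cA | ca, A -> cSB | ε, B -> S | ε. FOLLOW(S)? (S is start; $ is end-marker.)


$ ∈ FOLLOW(S). For each A -> αBβ: add FIRST(β)\{ε} to FOLLOW(B); if β nullable, add FOLLOW(A).
FOLLOW(S) = {$, c}


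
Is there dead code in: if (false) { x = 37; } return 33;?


condition is constant false, so the whole block is unreachable
Dead: 'if (false) { x = 37; }'


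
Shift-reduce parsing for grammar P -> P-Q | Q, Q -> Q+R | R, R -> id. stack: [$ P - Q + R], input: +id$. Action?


handle 'Q+R' on top
Action: reduce (Q -> Q+R)


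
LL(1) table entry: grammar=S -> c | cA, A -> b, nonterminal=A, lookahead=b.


For [A, b]: 'b' ∈ FIRST(b)
Entry: A -> b


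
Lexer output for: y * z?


Scan left to right, longest-match per lexeme
Tokens: ID(y), OP(*), ID(z)


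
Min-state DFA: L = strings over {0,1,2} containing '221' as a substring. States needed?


KMP-style automaton: 3 progress states + 1 absorbing accept = 4
Minimal DFA: 4 states


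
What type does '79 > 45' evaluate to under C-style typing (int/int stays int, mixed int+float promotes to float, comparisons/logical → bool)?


Operand types: int > int
Rule: comparison yields bool
Result type: bool


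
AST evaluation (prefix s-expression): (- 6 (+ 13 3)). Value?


Evaluate inner: (+ 13 3) = 16
Evaluate root: (- 6 16) = -10
Result: -10


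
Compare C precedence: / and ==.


'/' is multiplicative (level 10); '==' is equality (level 6)
Higher level binds tighter
'/' has higher precedence than '=='


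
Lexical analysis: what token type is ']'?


Pattern: delimiter/punctuation
Type: PUNCTUATION


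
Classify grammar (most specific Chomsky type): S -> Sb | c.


Left-linear: every RHS is a terminal or one nonterminal followed by a terminal
Classification: Type 3 (Regular)


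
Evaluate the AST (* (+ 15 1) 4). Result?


Evaluate inner: (+ 15 1) = 16
Evaluate root: (* 16 4) = 64
Result: 64


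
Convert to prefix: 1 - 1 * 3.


'*' binds tighter: tree is (- 1 (* 1 3))
Prefix: - 1 * 1 3


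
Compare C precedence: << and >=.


'<<' is shift (level 8); '>=' is relational (level 7)
Higher level binds tighter
'<<' has higher precedence than '>='
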